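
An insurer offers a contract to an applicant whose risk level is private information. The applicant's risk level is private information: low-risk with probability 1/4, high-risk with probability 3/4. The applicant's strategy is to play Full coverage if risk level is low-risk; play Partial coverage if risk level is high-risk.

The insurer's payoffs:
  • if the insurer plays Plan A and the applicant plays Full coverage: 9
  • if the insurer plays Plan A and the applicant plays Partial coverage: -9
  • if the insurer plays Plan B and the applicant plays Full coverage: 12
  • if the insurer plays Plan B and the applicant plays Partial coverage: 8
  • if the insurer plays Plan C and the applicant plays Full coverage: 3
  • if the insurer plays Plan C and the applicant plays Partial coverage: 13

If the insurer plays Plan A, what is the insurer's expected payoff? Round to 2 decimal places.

E[Plan A] = 1/4·9 + 3/4·(-9) = 9/4 + (-27/4) = -9/2

-4.50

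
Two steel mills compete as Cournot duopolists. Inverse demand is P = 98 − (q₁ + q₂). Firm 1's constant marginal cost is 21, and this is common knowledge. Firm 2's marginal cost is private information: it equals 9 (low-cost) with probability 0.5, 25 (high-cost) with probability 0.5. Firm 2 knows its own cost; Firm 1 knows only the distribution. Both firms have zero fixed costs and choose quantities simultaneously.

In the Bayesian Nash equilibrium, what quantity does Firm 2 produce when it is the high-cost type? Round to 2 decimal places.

Type-c best response for Firm 2: q₂(c) = (98 − c)/2 − q₁/2.
Firm 1 maximizes expected profit; its first-order condition is 98 − 2q₁ − E[q₂] − 21 = 0.
Substituting E[q₂] and solving: E[c₂] = 17, so q₁ = (98 − 2·21 + 17)/3 = 24.3333.
q₂(high-cost) = (98 − 25 − 24.3333)/2 = 24.3333.

24.33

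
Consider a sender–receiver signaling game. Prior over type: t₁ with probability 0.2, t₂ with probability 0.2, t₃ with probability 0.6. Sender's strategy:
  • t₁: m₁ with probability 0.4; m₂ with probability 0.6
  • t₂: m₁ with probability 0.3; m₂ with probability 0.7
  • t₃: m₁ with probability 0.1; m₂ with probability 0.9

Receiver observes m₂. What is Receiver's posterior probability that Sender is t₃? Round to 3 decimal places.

0.675

Apply Bayes' rule using the sender's strategy as the likelihood.
P(m₂) = 0.2·0.6 + 0.2·0.7 + 0.6·0.9 = 0.8
P(t₃ | m₂) = (0.6·0.9) / 0.8 = 0.54 / 0.8 = 0.675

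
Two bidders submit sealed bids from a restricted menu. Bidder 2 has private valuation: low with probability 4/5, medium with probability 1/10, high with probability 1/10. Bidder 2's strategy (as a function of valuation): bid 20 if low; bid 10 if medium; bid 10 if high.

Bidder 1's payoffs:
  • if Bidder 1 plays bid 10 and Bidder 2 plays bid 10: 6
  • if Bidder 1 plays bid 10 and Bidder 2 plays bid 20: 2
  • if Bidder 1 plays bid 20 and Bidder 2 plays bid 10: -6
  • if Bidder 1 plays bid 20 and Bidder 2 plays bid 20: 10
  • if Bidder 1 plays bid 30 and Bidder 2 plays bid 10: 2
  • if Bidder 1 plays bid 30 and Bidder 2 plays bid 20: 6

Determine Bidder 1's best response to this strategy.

E[bid 10] = 4/5·(2) + 1/10·(6) + 1/10·(6) = 14/5
E[bid 20] = 4/5·(10) + 1/10·(-6) + 1/10·(-6) = 34/5
E[bid 30] = 4/5·(6) + 1/10·(2) + 1/10·(2) = 26/5
Best response: bid 20 (34/5 is the largest).

bid 20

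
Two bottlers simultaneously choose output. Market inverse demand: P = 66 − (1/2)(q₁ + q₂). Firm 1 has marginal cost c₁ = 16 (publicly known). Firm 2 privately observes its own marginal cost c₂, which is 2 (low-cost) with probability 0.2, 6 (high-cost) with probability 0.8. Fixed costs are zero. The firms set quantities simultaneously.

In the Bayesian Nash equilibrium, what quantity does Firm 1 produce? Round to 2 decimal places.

26.13

Type-c best response for Firm 2: q₂(c) = (66 − c) − q₁/2.
Firm 1 maximizes expected profit; its first-order condition is 66 − q₁ − (1/2)E[q₂] − 16 = 0.
Substituting E[q₂] and solving: E[c₂] = 5.2, so q₁ = (66 − 2·16 + 5.2)/(3/2) = 26.1333.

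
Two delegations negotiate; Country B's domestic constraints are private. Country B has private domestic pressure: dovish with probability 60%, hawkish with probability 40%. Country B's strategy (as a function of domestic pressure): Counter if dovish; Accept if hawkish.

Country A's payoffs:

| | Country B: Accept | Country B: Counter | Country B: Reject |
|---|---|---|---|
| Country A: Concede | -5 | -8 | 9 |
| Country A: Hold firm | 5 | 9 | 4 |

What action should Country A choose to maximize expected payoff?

Hold firm

E[Concede] = 0.6·(-8) + 0.4·(-5) = -6.8
E[Hold firm] = 0.6·(9) + 0.4·(5) = 7.4
Best response: Hold firm (7.4 is the largest).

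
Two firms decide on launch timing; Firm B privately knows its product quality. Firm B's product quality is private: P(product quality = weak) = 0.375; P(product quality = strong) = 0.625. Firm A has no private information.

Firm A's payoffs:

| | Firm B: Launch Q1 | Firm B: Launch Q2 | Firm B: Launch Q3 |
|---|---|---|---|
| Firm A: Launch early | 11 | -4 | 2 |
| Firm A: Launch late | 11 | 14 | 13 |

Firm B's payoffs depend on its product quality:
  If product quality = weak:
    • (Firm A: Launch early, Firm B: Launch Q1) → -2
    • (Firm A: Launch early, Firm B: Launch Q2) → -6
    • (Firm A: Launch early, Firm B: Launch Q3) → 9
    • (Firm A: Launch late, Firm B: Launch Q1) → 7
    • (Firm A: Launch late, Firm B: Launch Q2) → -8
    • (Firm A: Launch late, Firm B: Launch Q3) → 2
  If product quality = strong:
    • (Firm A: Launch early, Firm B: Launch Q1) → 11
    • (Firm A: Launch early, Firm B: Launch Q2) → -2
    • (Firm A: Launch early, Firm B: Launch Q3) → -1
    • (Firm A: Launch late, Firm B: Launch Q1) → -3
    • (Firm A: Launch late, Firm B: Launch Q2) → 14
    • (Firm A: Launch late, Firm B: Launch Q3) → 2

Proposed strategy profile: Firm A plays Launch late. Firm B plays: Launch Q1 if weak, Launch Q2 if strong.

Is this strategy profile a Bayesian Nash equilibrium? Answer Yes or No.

Firm A plays Launch late: E[Launch late] = 0.375·(11) + 0.625·(14) = 12.875; E[Launch early] = 1.625. Best-responding. ✓
Firm B (product quality weak), facing Launch late: Launch Q1 gives 7, Launch Q2 gives -8, Launch Q3 gives 2. Proposed Launch Q1 is best. ✓
Firm B (product quality strong), facing Launch late: Launch Q1 gives -3, Launch Q2 gives 14, Launch Q3 gives 2. Proposed Launch Q2 is best. ✓

Yes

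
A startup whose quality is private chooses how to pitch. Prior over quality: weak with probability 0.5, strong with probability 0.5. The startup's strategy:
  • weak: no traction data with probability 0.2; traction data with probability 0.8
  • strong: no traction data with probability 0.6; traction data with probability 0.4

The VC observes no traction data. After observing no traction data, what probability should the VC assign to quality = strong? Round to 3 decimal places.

P(no traction data) = 0.5·0.2 + 0.5·0.6 = 0.4
P(strong | no traction data) = (0.5·0.6) / 0.4 = 0.3 / 0.4 = 0.75

0.750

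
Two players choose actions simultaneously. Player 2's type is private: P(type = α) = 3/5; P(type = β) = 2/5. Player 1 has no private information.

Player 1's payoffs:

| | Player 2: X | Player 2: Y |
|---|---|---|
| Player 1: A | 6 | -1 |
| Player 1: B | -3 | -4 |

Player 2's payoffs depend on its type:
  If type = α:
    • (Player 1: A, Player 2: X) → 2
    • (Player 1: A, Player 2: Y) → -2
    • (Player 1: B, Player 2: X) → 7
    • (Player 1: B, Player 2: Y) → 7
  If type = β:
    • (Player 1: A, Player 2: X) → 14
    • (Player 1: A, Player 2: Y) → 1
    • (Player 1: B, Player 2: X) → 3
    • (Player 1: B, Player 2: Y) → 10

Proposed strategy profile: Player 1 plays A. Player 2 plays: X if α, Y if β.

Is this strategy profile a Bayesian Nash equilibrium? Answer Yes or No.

No

Player 1 plays A: E[A] = 3/5·(6) + 2/5·(-1) = 16/5; E[B] = -17/5. Best-responding. ✓
Player 2 (type α), facing A: X gives 2, Y gives -2. Proposed X is best. ✓
Player 2 (type β), facing A: X gives 14, Y gives 1. Proposed Y is not best — profitable deviation exists. ✗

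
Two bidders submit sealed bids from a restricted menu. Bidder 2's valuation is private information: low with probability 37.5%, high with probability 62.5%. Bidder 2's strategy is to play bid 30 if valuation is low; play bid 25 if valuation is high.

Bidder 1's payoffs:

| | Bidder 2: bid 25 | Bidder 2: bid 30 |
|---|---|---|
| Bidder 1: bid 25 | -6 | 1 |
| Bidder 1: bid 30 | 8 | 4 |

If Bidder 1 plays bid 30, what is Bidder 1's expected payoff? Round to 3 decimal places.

6.500

Take the expectation over Bidder 2's valuation, weighting each type's action by its prior probability.
E[bid 30] = 0.375·4 + 0.625·8 = 1.5 + 5 = 6.5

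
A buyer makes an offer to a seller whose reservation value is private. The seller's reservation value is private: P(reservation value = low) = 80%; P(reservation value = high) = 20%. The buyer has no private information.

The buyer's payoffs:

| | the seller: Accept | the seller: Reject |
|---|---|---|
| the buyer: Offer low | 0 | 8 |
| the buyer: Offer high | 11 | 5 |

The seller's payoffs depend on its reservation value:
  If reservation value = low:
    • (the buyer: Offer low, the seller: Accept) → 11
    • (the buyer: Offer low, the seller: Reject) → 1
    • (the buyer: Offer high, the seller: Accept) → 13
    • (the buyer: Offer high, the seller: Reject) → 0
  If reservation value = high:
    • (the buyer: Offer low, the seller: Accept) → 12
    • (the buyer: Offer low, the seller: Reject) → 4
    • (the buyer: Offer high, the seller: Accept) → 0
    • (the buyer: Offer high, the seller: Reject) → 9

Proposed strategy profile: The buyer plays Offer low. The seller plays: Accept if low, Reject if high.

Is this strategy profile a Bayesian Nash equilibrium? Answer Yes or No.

The buyer plays Offer low: E[Offer low] = 0.8·(0) + 0.2·(8) = 1.6; E[Offer high] = 9.8. Not best-responding. ✗
The seller (reservation value low), facing Offer low: Accept gives 11, Reject gives 1. Proposed Accept is best. ✓
The seller (reservation value high), facing Offer low: Accept gives 12, Reject gives 4. Proposed Reject is not best — profitable deviation exists. ✗

No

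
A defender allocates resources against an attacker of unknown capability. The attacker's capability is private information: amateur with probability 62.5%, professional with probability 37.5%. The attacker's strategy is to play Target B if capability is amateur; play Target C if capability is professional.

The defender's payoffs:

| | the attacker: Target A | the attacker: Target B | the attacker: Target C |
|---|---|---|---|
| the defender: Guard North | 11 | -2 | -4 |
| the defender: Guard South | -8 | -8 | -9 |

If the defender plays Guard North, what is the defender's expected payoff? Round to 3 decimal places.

Take the expectation over the attacker's capability, weighting each type's action by its prior probability.
E[Guard North] = 0.625·(-2) + 0.375·(-4) = (-1.25) + (-1.5) = -2.75

-2.750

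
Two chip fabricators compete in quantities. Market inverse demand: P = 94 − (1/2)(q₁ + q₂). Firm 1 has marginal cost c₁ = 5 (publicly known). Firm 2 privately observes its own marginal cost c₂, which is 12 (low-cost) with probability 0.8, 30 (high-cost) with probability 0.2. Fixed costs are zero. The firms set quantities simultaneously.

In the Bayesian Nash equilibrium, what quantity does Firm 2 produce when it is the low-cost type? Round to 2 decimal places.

48.80

Type-c best response for Firm 2: q₂(c) = (94 − c) − q₁/2.
Firm 1 maximizes expected profit; its first-order condition is 94 − q₁ − (1/2)E[q₂] − 5 = 0.
Substituting E[q₂] and solving: E[c₂] = 15.6, so q₁ = (94 − 2·5 + 15.6)/(3/2) = 66.4.
q₂(low-cost) = (94 − 12 − (1/2)·66.4) = 48.8.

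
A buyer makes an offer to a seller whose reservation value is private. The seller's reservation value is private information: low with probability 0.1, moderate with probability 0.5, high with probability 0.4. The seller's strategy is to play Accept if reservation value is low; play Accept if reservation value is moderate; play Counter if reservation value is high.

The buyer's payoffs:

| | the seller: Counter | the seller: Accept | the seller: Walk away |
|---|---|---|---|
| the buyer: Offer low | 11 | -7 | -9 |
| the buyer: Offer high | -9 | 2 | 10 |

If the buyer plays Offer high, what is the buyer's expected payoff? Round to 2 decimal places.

Take the expectation over the seller's reservation value, weighting each type's action by its prior probability.
E[Offer high] = 0.1·2 + 0.5·2 + 0.4·(-9) = 0.2 + 1 + (-3.6) = -2.4

-2.40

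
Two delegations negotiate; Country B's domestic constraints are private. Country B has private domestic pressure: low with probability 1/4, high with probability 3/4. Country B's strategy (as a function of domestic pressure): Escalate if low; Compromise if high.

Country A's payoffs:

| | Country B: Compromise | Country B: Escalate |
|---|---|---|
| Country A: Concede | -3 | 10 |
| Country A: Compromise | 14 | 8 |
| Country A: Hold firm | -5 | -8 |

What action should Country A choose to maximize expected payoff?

E[Concede] = 1/4·(10) + 3/4·(-3) = 1/4
E[Compromise] = 1/4·(8) + 3/4·(14) = 25/2
E[Hold firm] = 1/4·(-8) + 3/4·(-5) = -23/4
Best response: Compromise (25/2 is the largest).

Compromise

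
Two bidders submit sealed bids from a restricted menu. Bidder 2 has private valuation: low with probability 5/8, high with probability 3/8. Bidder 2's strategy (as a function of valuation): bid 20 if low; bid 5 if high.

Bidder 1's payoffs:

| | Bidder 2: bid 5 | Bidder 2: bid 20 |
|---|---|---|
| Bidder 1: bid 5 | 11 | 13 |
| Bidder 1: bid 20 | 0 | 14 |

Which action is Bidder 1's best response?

bid 5

E[bid 5] = 5/8·(13) + 3/8·(11) = 49/4
E[bid 20] = 5/8·(14) + 3/8·(0) = 35/4
Best response: bid 5 (49/4 is the largest).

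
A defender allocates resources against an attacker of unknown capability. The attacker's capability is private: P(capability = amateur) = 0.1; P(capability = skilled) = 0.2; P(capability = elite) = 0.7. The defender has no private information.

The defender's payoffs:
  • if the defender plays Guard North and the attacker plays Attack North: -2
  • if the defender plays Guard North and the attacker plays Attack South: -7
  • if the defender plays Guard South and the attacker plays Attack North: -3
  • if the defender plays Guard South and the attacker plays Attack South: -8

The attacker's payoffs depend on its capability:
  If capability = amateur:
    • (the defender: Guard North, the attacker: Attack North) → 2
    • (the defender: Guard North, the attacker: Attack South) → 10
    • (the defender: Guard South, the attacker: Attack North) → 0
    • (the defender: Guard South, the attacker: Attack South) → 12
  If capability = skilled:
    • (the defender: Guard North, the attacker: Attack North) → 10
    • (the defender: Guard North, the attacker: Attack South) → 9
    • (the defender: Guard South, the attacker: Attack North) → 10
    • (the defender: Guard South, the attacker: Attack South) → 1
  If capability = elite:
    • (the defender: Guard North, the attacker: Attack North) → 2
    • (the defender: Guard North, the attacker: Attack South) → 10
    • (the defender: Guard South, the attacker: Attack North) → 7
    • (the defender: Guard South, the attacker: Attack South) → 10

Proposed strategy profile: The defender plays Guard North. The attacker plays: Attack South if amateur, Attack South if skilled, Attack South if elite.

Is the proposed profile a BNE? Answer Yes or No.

No

A profile is a BNE iff every type of every player is best-responding given beliefs about the other side.
The defender plays Guard North: E[Guard North] = 0.1·(-7) + 0.2·(-7) + 0.7·(-7) = -7; E[Guard South] = -8. Best-responding. ✓
The attacker (capability amateur), facing Guard North: Attack North gives 2, Attack South gives 10. Proposed Attack South is best. ✓
The attacker (capability skilled), facing Guard North: Attack North gives 10, Attack South gives 9. Proposed Attack South is not best — profitable deviation exists. ✗
The attacker (capability elite), facing Guard North: Attack North gives 2, Attack South gives 10. Proposed Attack South is best. ✓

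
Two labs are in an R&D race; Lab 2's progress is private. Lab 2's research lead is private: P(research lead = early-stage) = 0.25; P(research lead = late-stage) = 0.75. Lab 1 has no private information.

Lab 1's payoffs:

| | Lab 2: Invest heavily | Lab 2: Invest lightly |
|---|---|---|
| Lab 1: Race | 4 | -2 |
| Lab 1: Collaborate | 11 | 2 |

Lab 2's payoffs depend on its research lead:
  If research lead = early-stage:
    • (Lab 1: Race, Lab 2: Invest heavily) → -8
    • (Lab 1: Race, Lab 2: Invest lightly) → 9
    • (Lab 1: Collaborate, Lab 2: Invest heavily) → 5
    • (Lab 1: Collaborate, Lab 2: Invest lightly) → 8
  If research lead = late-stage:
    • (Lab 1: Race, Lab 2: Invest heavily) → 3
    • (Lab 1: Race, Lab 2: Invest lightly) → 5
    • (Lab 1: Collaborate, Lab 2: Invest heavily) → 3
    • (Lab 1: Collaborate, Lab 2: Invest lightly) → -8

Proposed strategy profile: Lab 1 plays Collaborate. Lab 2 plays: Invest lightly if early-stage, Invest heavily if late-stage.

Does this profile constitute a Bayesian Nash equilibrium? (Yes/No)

Yes

Lab 1 plays Collaborate: E[Collaborate] = 0.25·(2) + 0.75·(11) = 8.75; E[Race] = 2.5. Best-responding. ✓
Lab 2 (research lead early-stage), facing Collaborate: Invest heavily gives 5, Invest lightly gives 8. Proposed Invest lightly is best. ✓
Lab 2 (research lead late-stage), facing Collaborate: Invest heavily gives 3, Invest lightly gives -8. Proposed Invest heavily is best. ✓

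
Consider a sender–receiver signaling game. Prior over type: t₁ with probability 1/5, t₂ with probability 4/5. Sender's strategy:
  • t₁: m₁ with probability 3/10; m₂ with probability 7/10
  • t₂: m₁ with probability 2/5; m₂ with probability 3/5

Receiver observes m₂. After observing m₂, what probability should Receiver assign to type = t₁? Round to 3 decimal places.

0.226

Apply Bayes' rule using the sender's strategy as the likelihood.
P(m₂) = (1/5)·(7/10) + (4/5)·(3/5) = 31/50
P(t₁ | m₂) = ((1/5)·(7/10)) / (31/50) = (7/50) / (31/50) = 7/31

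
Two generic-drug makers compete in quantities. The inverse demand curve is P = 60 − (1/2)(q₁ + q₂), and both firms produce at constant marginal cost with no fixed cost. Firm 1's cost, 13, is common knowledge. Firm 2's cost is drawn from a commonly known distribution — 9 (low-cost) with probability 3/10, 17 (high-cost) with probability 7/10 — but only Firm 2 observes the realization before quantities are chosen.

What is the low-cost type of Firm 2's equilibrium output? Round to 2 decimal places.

34.80

Type-c best response for Firm 2: q₂(c) = (60 − c) − q₁/2.
Firm 1 maximizes expected profit; its first-order condition is 60 − q₁ − (1/2)E[q₂] − 13 = 0.
Substituting E[q₂] and solving: E[c₂] = 14.6, so q₁ = (60 − 2·13 + 14.6)/(3/2) = 32.4.
q₂(low-cost) = (60 − 9 − (1/2)·32.4) = 34.8.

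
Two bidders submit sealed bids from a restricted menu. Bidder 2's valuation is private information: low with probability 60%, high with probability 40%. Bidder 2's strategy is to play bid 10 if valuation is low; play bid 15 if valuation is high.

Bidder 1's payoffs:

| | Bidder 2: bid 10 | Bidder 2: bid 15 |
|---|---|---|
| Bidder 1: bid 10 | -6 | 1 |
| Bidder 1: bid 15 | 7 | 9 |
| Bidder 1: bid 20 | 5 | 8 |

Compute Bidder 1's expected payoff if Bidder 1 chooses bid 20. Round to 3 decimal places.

6.200

Take the expectation over Bidder 2's valuation, weighting each type's action by its prior probability.
E[bid 20] = 0.6·5 + 0.4·8 = 3 + 3.2 = 6.2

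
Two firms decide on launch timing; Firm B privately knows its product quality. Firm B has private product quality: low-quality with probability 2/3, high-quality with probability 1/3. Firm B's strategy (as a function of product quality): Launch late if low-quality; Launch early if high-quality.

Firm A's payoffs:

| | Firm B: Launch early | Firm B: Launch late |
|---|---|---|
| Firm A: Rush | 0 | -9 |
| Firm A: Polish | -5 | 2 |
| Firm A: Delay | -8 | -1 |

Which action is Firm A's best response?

Polish

Compute Firm A's expected payoff for each action, taking the expectation over Firm B's type.
E[Rush] = 2/3·(-9) + 1/3·(0) = -6
E[Polish] = 2/3·(2) + 1/3·(-5) = -1/3
E[Delay] = 2/3·(-1) + 1/3·(-8) = -10/3
Best response: Polish (-1/3 is the largest).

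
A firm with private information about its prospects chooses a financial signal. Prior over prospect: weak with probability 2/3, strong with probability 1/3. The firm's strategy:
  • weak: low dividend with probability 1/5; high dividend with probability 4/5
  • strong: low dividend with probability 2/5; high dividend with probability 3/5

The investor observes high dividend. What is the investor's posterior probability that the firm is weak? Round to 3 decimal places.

0.727

Apply Bayes' rule using the sender's strategy as the likelihood.
P(high dividend) = (2/3)·(4/5) + (1/3)·(3/5) = 11/15
P(weak | high dividend) = ((2/3)·(4/5)) / (11/15) = (8/15) / (11/15) = 8/11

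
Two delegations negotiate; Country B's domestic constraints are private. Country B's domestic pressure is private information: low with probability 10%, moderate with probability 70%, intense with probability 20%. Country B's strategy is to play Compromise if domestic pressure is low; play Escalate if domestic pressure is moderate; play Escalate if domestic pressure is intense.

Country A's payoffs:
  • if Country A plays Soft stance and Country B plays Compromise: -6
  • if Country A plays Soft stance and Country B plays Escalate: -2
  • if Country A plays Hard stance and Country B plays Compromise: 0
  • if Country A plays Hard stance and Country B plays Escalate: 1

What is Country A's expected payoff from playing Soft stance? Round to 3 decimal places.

E[Soft stance] = 0.1·(-6) + 0.7·(-2) + 0.2·(-2) = (-0.6) + (-1.4) + (-0.4) = -2.4

-2.400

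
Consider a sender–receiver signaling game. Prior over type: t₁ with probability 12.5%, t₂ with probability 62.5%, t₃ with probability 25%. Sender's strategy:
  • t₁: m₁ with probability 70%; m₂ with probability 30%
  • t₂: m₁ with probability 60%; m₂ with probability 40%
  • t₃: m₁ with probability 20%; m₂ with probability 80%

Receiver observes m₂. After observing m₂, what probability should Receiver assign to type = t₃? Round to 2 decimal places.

0.41

P(m₂) = 0.125·0.3 + 0.625·0.4 + 0.25·0.8 = 0.4875
P(t₃ | m₂) = (0.25·0.8) / 0.4875 = 0.2 / 0.4875 = 0.410256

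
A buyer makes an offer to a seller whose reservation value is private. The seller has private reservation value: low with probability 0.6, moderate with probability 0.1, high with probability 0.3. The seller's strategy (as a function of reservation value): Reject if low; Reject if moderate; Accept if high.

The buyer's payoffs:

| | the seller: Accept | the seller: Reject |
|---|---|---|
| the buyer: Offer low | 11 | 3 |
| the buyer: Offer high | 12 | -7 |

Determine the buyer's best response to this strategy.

Offer low

E[Offer low] = 0.6·(3) + 0.1·(3) + 0.3·(11) = 5.4
E[Offer high] = 0.6·(-7) + 0.1·(-7) + 0.3·(12) = -1.3
Best response: Offer low (5.4 is the largest).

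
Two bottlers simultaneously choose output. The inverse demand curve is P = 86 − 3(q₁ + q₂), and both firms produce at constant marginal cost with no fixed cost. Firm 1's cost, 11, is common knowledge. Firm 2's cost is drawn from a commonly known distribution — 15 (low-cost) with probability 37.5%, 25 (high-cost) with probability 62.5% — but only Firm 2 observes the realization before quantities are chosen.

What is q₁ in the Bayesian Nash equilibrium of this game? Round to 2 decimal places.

9.47

Type-c best response for Firm 2: q₂(c) = (86 − c)/6 − q₁/2.
Firm 1 maximizes expected profit; its first-order condition is 86 − 6q₁ − 3E[q₂] − 11 = 0.
Substituting E[q₂] and solving: E[c₂] = 21.25, so q₁ = (86 − 2·11 + 21.25)/9 = 9.47222.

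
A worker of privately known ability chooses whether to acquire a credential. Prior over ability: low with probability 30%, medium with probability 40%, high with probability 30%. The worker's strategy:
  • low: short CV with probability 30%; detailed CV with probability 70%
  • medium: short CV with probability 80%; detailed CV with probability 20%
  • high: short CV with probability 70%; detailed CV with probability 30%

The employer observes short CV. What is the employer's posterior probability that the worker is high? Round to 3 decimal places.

0.339

P(short CV) = 0.3·0.3 + 0.4·0.8 + 0.3·0.7 = 0.62
P(high | short CV) = (0.3·0.7) / 0.62 = 0.21 / 0.62 = 0.33871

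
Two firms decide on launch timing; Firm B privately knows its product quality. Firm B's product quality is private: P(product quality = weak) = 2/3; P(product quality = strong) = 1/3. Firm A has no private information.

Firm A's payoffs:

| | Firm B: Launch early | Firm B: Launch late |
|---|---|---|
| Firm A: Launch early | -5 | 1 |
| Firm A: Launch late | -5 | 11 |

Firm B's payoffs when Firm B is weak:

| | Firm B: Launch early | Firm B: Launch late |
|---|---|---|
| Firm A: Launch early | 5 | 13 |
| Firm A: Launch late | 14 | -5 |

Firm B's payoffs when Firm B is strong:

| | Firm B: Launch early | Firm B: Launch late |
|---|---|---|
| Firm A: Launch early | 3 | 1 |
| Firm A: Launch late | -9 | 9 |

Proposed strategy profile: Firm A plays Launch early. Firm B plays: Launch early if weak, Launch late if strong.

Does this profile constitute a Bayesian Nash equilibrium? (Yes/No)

A profile is a BNE iff every type of every player is best-responding given beliefs about the other side.
Firm A plays Launch early: E[Launch early] = 2/3·(-5) + 1/3·(1) = -3; E[Launch late] = 1/3. Not best-responding. ✗
Firm B (product quality weak), facing Launch early: Launch early gives 5, Launch late gives 13. Proposed Launch early is not best — profitable deviation exists. ✗
Firm B (product quality strong), facing Launch early: Launch early gives 3, Launch late gives 1. Proposed Launch late is not best — profitable deviation exists. ✗

No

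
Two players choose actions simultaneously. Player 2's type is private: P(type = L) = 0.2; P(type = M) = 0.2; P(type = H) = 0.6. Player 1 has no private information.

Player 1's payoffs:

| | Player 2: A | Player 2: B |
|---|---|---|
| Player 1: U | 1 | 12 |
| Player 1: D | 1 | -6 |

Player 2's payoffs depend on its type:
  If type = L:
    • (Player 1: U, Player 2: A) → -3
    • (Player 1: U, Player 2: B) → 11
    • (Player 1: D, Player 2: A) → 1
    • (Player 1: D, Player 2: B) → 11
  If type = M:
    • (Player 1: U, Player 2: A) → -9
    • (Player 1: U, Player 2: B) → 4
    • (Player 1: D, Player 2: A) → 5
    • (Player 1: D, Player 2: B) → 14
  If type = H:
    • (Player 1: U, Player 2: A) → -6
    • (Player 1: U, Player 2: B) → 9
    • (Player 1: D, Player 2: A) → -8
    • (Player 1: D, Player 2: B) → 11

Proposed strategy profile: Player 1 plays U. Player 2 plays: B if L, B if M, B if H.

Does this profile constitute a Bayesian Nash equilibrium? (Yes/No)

Yes

Player 1 plays U: E[U] = 0.2·(12) + 0.2·(12) + 0.6·(12) = 12; E[D] = -6. Best-responding. ✓
Player 2 (type L), facing U: A gives -3, B gives 11. Proposed B is best. ✓
Player 2 (type M), facing U: A gives -9, B gives 4. Proposed B is best. ✓
Player 2 (type H), facing U: A gives -6, B gives 9. Proposed B is best. ✓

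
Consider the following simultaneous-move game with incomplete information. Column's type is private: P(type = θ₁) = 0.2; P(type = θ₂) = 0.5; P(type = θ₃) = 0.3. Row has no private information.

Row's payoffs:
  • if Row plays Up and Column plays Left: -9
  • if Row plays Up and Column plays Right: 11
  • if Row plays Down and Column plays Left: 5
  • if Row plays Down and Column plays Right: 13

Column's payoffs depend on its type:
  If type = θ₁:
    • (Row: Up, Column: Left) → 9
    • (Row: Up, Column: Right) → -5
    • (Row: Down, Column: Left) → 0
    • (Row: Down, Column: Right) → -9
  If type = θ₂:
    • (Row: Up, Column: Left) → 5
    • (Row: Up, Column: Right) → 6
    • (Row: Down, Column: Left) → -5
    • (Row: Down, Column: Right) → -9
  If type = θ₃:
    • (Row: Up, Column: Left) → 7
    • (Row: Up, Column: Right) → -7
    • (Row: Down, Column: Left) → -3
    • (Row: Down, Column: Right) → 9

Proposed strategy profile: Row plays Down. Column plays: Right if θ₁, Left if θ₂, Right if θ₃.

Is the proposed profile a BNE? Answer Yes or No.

No

Row plays Down: E[Down] = 0.2·(13) + 0.5·(5) + 0.3·(13) = 9; E[Up] = 1. Best-responding. ✓
Column (type θ₁), facing Down: Left gives 0, Right gives -9. Proposed Right is not best — profitable deviation exists. ✗
Column (type θ₂), facing Down: Left gives -5, Right gives -9. Proposed Left is best. ✓
Column (type θ₃), facing Down: Left gives -3, Right gives 9. Proposed Right is best. ✓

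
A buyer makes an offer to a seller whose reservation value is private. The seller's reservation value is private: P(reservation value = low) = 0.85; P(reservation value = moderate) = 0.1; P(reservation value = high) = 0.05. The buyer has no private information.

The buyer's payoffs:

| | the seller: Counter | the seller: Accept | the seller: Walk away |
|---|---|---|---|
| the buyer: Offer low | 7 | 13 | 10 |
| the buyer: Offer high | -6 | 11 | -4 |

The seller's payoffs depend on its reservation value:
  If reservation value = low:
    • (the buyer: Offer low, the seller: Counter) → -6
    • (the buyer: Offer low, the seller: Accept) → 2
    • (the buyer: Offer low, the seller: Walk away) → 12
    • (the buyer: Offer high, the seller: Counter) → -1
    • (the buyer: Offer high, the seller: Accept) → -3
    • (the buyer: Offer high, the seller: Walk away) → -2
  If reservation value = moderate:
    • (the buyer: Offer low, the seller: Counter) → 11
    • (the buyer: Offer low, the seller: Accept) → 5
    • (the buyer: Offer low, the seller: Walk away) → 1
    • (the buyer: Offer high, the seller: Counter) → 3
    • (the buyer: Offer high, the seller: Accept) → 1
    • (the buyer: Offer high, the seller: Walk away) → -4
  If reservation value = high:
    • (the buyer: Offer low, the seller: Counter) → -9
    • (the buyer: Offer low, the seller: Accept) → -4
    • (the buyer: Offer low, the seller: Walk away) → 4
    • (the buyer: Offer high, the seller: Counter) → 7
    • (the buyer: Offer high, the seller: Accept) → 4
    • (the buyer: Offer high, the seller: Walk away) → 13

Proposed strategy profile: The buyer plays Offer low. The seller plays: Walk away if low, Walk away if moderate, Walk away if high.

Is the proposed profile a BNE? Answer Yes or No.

A profile is a BNE iff every type of every player is best-responding given beliefs about the other side.
The buyer plays Offer low: E[Offer low] = 0.85·(10) + 0.1·(10) + 0.05·(10) = 10; E[Offer high] = -4. Best-responding. ✓
The seller (reservation value low), facing Offer low: Counter gives -6, Accept gives 2, Walk away gives 12. Proposed Walk away is best. ✓
The seller (reservation value moderate), facing Offer low: Counter gives 11, Accept gives 5, Walk away gives 1. Proposed Walk away is not best — profitable deviation exists. ✗
The seller (reservation value high), facing Offer low: Counter gives -9, Accept gives -4, Walk away gives 4. Proposed Walk away is best. ✓

No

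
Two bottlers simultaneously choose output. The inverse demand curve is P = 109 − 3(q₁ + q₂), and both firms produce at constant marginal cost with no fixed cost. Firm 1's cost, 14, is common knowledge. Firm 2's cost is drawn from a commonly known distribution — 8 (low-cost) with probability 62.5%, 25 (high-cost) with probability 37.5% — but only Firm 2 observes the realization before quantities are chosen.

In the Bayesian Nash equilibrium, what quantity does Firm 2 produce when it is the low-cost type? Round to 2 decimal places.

Type-c best response for Firm 2: q₂(c) = (109 − c)/6 − q₁/2.
Firm 1 maximizes expected profit; its first-order condition is 109 − 6q₁ − 3E[q₂] − 14 = 0.
Substituting E[q₂] and solving: E[c₂] = 14.375, so q₁ = (109 − 2·14 + 14.375)/9 = 10.5972.
q₂(low-cost) = (109 − 8 − 3·10.5972)/6 = 11.5347.

11.53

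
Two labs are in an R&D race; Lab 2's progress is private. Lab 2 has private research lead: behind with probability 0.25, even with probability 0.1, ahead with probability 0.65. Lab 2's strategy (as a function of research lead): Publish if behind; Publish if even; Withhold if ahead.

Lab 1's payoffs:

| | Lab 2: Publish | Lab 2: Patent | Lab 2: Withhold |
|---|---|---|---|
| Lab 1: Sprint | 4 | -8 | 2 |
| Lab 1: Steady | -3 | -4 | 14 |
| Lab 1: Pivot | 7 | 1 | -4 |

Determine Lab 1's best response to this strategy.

E[Sprint] = 0.25·(4) + 0.1·(4) + 0.65·(2) = 2.7
E[Steady] = 0.25·(-3) + 0.1·(-3) + 0.65·(14) = 8.05
E[Pivot] = 0.25·(7) + 0.1·(7) + 0.65·(-4) = -0.15
Best response: Steady (8.05 is the largest).

Steady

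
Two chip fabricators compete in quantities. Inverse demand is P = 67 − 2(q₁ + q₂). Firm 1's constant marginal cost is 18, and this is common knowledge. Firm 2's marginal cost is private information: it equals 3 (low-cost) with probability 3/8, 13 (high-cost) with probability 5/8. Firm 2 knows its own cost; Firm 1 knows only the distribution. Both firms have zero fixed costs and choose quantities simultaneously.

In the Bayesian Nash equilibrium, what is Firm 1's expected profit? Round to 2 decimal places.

Type-c best response for Firm 2: q₂(c) = (67 − c)/4 − q₁/2.
Firm 1 maximizes expected profit; its first-order condition is 67 − 4q₁ − 2E[q₂] − 18 = 0.
Substituting E[q₂] and solving: E[c₂] = 9.25, so q₁ = (67 − 2·18 + 9.25)/6 = 6.70833.
E[P] = 67 − 2·(q₁ + E[q₂]) = 31.4167; Firm 1's expected profit = (E[P] − 18)·q₁ = (31.4167 − 18)·6.70833 = 90.0035.

90.00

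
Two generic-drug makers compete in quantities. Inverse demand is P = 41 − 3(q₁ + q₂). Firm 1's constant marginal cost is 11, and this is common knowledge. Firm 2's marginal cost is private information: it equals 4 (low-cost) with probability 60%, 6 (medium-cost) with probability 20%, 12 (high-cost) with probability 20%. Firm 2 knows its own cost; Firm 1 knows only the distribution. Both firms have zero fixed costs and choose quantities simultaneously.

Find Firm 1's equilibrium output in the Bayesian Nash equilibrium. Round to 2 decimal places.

Type-c best response for Firm 2: q₂(c) = (41 − c)/6 − q₁/2.
Firm 1 maximizes expected profit; its first-order condition is 41 − 6q₁ − 3E[q₂] − 11 = 0.
Substituting E[q₂] and solving: E[c₂] = 6, so q₁ = (41 − 2·11 + 6)/9 = 2.77778.

2.78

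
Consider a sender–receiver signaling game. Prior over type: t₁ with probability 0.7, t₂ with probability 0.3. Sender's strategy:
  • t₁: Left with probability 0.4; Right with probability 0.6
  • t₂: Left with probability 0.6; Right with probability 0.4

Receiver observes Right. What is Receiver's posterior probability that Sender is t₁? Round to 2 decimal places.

Apply Bayes' rule using the sender's strategy as the likelihood.
P(Right) = 0.7·0.6 + 0.3·0.4 = 0.54
P(t₁ | Right) = (0.7·0.6) / 0.54 = 0.42 / 0.54 = 0.777778

0.78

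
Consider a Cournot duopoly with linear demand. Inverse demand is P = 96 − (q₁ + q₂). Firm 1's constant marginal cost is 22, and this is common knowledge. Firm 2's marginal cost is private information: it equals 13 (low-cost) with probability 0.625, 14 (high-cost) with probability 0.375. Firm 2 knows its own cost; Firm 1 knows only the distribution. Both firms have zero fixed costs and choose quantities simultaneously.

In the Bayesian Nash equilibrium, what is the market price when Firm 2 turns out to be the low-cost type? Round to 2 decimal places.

43.60

Type-c best response for Firm 2: q₂(c) = (96 − c)/2 − q₁/2.
Firm 1 maximizes expected profit; its first-order condition is 96 − 2q₁ − E[q₂] − 22 = 0.
Substituting E[q₂] and solving: E[c₂] = 13.375, so q₁ = (96 − 2·22 + 13.375)/3 = 21.7917.
q₂(low-cost) = 30.6042, so P = 96 − (21.7917 + 30.6042) = 43.6042.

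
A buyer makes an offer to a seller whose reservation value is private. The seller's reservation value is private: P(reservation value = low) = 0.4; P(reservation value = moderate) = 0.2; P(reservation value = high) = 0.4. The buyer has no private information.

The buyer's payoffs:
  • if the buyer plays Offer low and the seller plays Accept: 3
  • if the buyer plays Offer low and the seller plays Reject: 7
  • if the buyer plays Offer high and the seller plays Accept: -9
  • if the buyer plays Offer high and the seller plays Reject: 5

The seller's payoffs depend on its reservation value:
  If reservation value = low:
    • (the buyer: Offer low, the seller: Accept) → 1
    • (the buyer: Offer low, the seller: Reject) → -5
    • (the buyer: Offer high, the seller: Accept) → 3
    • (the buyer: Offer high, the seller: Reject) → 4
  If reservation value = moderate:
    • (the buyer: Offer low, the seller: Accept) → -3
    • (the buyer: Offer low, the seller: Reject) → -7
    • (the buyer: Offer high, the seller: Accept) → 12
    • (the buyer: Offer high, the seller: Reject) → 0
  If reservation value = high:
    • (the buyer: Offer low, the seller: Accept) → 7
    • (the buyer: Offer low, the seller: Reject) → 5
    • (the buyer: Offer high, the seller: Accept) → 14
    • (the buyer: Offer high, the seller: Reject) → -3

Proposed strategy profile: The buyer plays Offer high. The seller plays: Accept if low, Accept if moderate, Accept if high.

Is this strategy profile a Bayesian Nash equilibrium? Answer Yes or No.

A profile is a BNE iff every type of every player is best-responding given beliefs about the other side.
The buyer plays Offer high: E[Offer high] = 0.4·(-9) + 0.2·(-9) + 0.4·(-9) = -9; E[Offer low] = 3. Not best-responding. ✗
The seller (reservation value low), facing Offer high: Accept gives 3, Reject gives 4. Proposed Accept is not best — profitable deviation exists. ✗
The seller (reservation value moderate), facing Offer high: Accept gives 12, Reject gives 0. Proposed Accept is best. ✓
The seller (reservation value high), facing Offer high: Accept gives 14, Reject gives -3. Proposed Accept is best. ✓

No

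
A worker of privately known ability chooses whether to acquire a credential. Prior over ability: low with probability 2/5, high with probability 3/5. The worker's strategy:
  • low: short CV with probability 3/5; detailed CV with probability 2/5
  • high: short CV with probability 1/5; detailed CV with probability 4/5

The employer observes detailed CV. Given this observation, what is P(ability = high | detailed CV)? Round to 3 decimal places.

0.750

P(detailed CV) = (2/5)·(2/5) + (3/5)·(4/5) = 16/25
P(high | detailed CV) = ((3/5)·(4/5)) / (16/25) = (12/25) / (16/25) = 3/4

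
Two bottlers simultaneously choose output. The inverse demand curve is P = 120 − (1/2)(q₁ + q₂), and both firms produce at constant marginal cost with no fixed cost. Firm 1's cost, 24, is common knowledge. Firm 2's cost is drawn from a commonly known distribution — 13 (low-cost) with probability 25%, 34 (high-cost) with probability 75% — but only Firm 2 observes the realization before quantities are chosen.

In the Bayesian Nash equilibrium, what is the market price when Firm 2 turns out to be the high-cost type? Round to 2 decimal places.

60.21

Type-c best response for Firm 2: q₂(c) = (120 − c) − q₁/2.
Firm 1 maximizes expected profit; its first-order condition is 120 − q₁ − (1/2)E[q₂] − 24 = 0.
Substituting E[q₂] and solving: E[c₂] = 28.75, so q₁ = (120 − 2·24 + 28.75)/(3/2) = 67.1667.
q₂(high-cost) = 52.4167, so P = 120 − (1/2)·(67.1667 + 52.4167) = 60.2083.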